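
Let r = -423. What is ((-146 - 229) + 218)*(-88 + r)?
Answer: 80227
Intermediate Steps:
((-146 - 229) + 218)*(-88 + r) = ((-146 - 229) + 218)*(-88 - 423) = (-375 + 218)*(-511) = -157*(-511) = 80227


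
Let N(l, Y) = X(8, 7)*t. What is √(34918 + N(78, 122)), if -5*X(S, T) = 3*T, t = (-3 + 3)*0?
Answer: √34918 ≈ 186.86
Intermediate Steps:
t = 0 (t = 0*0 = 0)
X(S, T) = -3*T/5
N(l, Y) = 0 (N(l, Y) = -⅗*7*0 = -21/5*0 = 0)
√(34918 + N(78, 122)) = √(34918 + 0) = √34918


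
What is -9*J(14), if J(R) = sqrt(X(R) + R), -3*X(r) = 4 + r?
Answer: -18*sqrt(2) ≈ -25.456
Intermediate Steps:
X(r) = -4/3 - r/3 (X(r) = -(4 + r)/3 = -4/3 - r/3)
J(R) = sqrt(-4/3 + 2*R/3) (J(R) = sqrt((-4/3 - R/3) + R) = sqrt(-4/3 + 2*R/3))
-9*J(14) = -3*sqrt(-12 + 6*14) = -3*sqrt(-12 + 84) = -3*sqrt(72) = -3*6*sqrt(2) = -18*sqrt(2)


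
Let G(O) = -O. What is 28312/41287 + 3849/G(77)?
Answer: -156733639/3179099 ≈ -49.301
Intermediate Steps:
28312/41287 + 3849/G(77) = 28312/41287 + 3849/((-1*77)) = 28312*(1/41287) + 3849/(-77) = 28312/41287 + 3849*(-1/77) = 28312/41287 - 3849/77 = -156733639/3179099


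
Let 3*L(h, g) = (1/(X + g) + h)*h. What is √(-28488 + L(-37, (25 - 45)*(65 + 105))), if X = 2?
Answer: I*√323664906218/3398 ≈ 167.43*I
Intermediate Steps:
L(h, g) = h*(h + 1/(2 + g))/3 (L(h, g) = ((1/(2 + g) + h)*h)/3 = ((h + 1/(2 + g))*h)/3 = (h*(h + 1/(2 + g)))/3 = h*(h + 1/(2 + g))/3)
√(-28488 + L(-37, (25 - 45)*(65 + 105))) = √(-28488 + (⅓)*(-37)*(1 + 2*(-37) + ((25 - 45)*(65 + 105))*(-37))/(2 + (25 - 45)*(65 + 105))) = √(-28488 + (⅓)*(-37)*(1 - 74 - 20*170*(-37))/(2 - 20*170)) = √(-28488 + (⅓)*(-37)*(1 - 74 - 3400*(-37))/(2 - 3400)) = √(-28488 + (⅓)*(-37)*(1 - 74 + 125800)/(-3398)) = √(-28488 + (⅓)*(-37)*(-1/3398)*125727) = √(-28488 + 1550633/3398) = √(-95251591/3398) = I*√323664906218/3398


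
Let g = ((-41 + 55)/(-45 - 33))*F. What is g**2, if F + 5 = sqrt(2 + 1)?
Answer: 1372/1521 - 490*sqrt(3)/1521 ≈ 0.34405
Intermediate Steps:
F = -5 + sqrt(3) (F = -5 + sqrt(2 + 1) = -5 + sqrt(3) ≈ -3.2679)
g = 35/39 - 7*sqrt(3)/39 (g = ((-41 + 55)/(-45 - 33))*(-5 + sqrt(3)) = (14/(-78))*(-5 + sqrt(3)) = (14*(-1/78))*(-5 + sqrt(3)) = -7*(-5 + sqrt(3))/39 = 35/39 - 7*sqrt(3)/39 ≈ 0.58656)
g**2 = (35/39 - 7*sqrt(3)/39)**2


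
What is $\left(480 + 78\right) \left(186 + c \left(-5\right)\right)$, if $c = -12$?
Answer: $137268$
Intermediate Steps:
$\left(480 + 78\right) \left(186 + c \left(-5\right)\right) = \left(480 + 78\right) \left(186 - -60\right) = 558 \left(186 + 60\right) = 558 \cdot 246 = 137268$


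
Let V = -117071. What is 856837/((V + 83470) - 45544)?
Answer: -856837/79145 ≈ -10.826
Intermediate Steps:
856837/((V + 83470) - 45544) = 856837/((-117071 + 83470) - 45544) = 856837/(-33601 - 45544) = 856837/(-79145) = 856837*(-1/79145) = -856837/79145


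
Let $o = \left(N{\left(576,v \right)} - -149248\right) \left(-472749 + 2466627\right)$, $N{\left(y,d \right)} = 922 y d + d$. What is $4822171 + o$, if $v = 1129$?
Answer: $1195789783691041$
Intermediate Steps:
$N{\left(y,d \right)} = d + 922 d y$ ($N{\left(y,d \right)} = 922 d y + d = d + 922 d y$)
$o = 1195789778868870$ ($o = \left(1129 \left(1 + 922 \cdot 576\right) - -149248\right) \left(-472749 + 2466627\right) = \left(1129 \left(1 + 531072\right) + 149248\right) 1993878 = \left(1129 \cdot 531073 + 149248\right) 1993878 = \left(599581417 + 149248\right) 1993878 = 599730665 \cdot 1993878 = 1195789778868870$)
$4822171 + o = 4822171 + 1195789778868870 = 1195789783691041$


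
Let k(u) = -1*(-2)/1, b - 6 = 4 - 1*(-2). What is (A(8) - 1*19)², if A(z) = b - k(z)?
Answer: 81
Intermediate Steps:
b = 12 (b = 6 + (4 - 1*(-2)) = 6 + (4 + 2) = 6 + 6 = 12)
k(u) = 2 (k(u) = 2*1 = 2)
A(z) = 10 (A(z) = 12 - 1*2 = 12 - 2 = 10)
(A(8) - 1*19)² = (10 - 1*19)² = (10 - 19)² = (-9)² = 81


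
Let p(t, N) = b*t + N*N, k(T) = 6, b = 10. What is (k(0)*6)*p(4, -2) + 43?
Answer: 1627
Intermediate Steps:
p(t, N) = N² + 10*t (p(t, N) = 10*t + N*N = 10*t + N² = N² + 10*t)
(k(0)*6)*p(4, -2) + 43 = (6*6)*((-2)² + 10*4) + 43 = 36*(4 + 40) + 43 = 36*44 + 43 = 1584 + 43 = 1627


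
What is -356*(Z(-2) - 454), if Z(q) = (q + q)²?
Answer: 155928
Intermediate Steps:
Z(q) = 4*q² (Z(q) = (2*q)² = 4*q²)
-356*(Z(-2) - 454) = -356*(4*(-2)² - 454) = -356*(4*4 - 454) = -356*(16 - 454) = -356*(-438) = 155928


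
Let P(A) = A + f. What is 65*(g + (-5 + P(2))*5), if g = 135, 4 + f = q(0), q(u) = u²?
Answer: 6500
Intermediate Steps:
f = -4 (f = -4 + 0² = -4 + 0 = -4)
P(A) = -4 + A (P(A) = A - 4 = -4 + A)
65*(g + (-5 + P(2))*5) = 65*(135 + (-5 + (-4 + 2))*5) = 65*(135 + (-5 - 2)*5) = 65*(135 - 7*5) = 65*(135 - 35) = 65*100 = 6500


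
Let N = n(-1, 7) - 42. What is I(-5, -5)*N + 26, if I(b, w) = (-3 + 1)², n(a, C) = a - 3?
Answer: -158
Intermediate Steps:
n(a, C) = -3 + a
I(b, w) = 4 (I(b, w) = (-2)² = 4)
N = -46 (N = (-3 - 1) - 42 = -4 - 42 = -46)
I(-5, -5)*N + 26 = 4*(-46) + 26 = -184 + 26 = -158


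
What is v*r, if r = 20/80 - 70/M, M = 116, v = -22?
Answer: 451/58 ≈ 7.7759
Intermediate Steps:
r = -41/116 (r = 20/80 - 70/116 = 20*(1/80) - 70*1/116 = ¼ - 35/58 = -41/116 ≈ -0.35345)
v*r = -22*(-41/116) = 451/58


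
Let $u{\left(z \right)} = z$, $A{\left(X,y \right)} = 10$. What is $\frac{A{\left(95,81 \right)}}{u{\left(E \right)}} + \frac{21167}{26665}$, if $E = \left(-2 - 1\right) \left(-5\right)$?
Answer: $\frac{116831}{79995} \approx 1.4605$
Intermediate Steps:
$E = 15$ ($E = \left(-3\right) \left(-5\right) = 15$)
$\frac{A{\left(95,81 \right)}}{u{\left(E \right)}} + \frac{21167}{26665} = \frac{10}{15} + \frac{21167}{26665} = 10 \cdot \frac{1}{15} + 21167 \cdot \frac{1}{26665} = \frac{2}{3} + \frac{21167}{26665} = \frac{116831}{79995}$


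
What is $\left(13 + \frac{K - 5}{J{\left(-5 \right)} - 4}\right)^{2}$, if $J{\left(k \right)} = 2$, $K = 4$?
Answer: $\frac{729}{4} \approx 182.25$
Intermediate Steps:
$\left(13 + \frac{K - 5}{J{\left(-5 \right)} - 4}\right)^{2} = \left(13 + \frac{4 - 5}{2 - 4}\right)^{2} = \left(13 - \frac{1}{-2}\right)^{2} = \left(13 - - \frac{1}{2}\right)^{2} = \left(13 + \frac{1}{2}\right)^{2} = \left(\frac{27}{2}\right)^{2} = \frac{729}{4}$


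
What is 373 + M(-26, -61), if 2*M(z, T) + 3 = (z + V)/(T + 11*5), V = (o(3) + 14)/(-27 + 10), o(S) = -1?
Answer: 76241/204 ≈ 373.73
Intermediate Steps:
V = -13/17 (V = (-1 + 14)/(-27 + 10) = 13/(-17) = 13*(-1/17) = -13/17 ≈ -0.76471)
M(z, T) = -3/2 + (-13/17 + z)/(2*(55 + T)) (M(z, T) = -3/2 + ((z - 13/17)/(T + 11*5))/2 = -3/2 + ((-13/17 + z)/(T + 55))/2 = -3/2 + ((-13/17 + z)/(55 + T))/2 = -3/2 + (-13/17 + z)/(2*(55 + T)))
373 + M(-26, -61) = 373 + (-2818 - 51*(-61) + 17*(-26))/(34*(55 - 61)) = 373 + (1/34)*(-2818 + 3111 - 442)/(-6) = 373 + (1/34)*(-⅙)*(-149) = 373 + 149/204 = 76241/204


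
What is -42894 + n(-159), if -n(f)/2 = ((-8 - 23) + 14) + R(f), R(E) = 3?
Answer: -42866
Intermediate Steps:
n(f) = 28 (n(f) = -2*(((-8 - 23) + 14) + 3) = -2*((-31 + 14) + 3) = -2*(-17 + 3) = -2*(-14) = 28)
-42894 + n(-159) = -42894 + 28 = -42866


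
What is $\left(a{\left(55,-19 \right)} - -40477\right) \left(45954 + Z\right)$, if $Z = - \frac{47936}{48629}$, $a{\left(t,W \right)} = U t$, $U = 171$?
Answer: $\frac{15924109700380}{6947} \approx 2.2922 \cdot 10^{9}$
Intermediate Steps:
$a{\left(t,W \right)} = 171 t$
$Z = - \frac{6848}{6947}$ ($Z = \left(-47936\right) \frac{1}{48629} = - \frac{6848}{6947} \approx -0.98575$)
$\left(a{\left(55,-19 \right)} - -40477\right) \left(45954 + Z\right) = \left(171 \cdot 55 - -40477\right) \left(45954 - \frac{6848}{6947}\right) = \left(9405 + 40477\right) \frac{319235590}{6947} = 49882 \cdot \frac{319235590}{6947} = \frac{15924109700380}{6947}$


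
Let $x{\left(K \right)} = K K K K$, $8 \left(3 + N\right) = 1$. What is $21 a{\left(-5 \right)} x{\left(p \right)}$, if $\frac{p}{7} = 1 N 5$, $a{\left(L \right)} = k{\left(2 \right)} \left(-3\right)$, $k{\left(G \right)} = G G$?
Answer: $- \frac{26455993239375}{1024} \approx -2.5836 \cdot 10^{10}$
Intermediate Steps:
$k{\left(G \right)} = G^{2}$
$N = - \frac{23}{8}$ ($N = -3 + \frac{1}{8} \cdot 1 = -3 + \frac{1}{8} = - \frac{23}{8} \approx -2.875$)
$a{\left(L \right)} = -12$ ($a{\left(L \right)} = 2^{2} \left(-3\right) = 4 \left(-3\right) = -12$)
$p = - \frac{805}{8}$ ($p = 7 \cdot 1 \left(- \frac{23}{8}\right) 5 = 7 \left(\left(- \frac{23}{8}\right) 5\right) = 7 \left(- \frac{115}{8}\right) = - \frac{805}{8} \approx -100.63$)
$x{\left(K \right)} = K^{4}$ ($x{\left(K \right)} = K K^{2} K = K^{3} K = K^{4}$)
$21 a{\left(-5 \right)} x{\left(p \right)} = 21 \left(-12\right) \left(- \frac{805}{8}\right)^{4} = \left(-252\right) \frac{419936400625}{4096} = - \frac{26455993239375}{1024}$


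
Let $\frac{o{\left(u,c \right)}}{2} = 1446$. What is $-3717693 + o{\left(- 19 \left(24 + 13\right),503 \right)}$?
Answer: $-3714801$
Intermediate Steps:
$o{\left(u,c \right)} = 2892$ ($o{\left(u,c \right)} = 2 \cdot 1446 = 2892$)
$-3717693 + o{\left(- 19 \left(24 + 13\right),503 \right)} = -3717693 + 2892 = -3714801$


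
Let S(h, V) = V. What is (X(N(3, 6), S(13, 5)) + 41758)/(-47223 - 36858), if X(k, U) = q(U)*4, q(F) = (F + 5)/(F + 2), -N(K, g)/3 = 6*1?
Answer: -292346/588567 ≈ -0.49671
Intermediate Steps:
N(K, g) = -18
q(F) = (5 + F)/(2 + F)
X(k, U) = 4*(5 + U)/(2 + U) (X(k, U) = ((5 + U)/(2 + U))*4 = 4*(5 + U)/(2 + U))
(X(N(3, 6), S(13, 5)) + 41758)/(-47223 - 36858) = (4*(5 + 5)/(2 + 5) + 41758)/(-47223 - 36858) = (4*10/7 + 41758)/(-84081) = (4*(1/7)*10 + 41758)*(-1/84081) = (40/7 + 41758)*(-1/84081) = (292346/7)*(-1/84081) = -292346/588567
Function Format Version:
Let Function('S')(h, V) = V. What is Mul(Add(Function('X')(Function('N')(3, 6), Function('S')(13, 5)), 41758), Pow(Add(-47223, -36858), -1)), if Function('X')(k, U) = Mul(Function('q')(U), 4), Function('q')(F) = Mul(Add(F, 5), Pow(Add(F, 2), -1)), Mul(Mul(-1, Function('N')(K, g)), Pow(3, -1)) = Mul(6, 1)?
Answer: Rational(-292346, 588567) ≈ -0.49671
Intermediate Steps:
Function('N')(K, g) = -18 (Function('N')(K, g) = Mul(-3, Mul(6, 1)) = Mul(-3, 6) = -18)
Function('q')(F) = Mul(Pow(Add(2, F), -1), Add(5, F)) (Function('q')(F) = Mul(Add(5, F), Pow(Add(2, F), -1)) = Mul(Pow(Add(2, F), -1), Add(5, F)))
Function('X')(k, U) = Mul(4, Pow(Add(2, U), -1), Add(5, U)) (Function('X')(k, U) = Mul(Mul(Pow(Add(2, U), -1), Add(5, U)), 4) = Mul(4, Pow(Add(2, U), -1), Add(5, U)))
Mul(Add(Function('X')(Function('N')(3, 6), Function('S')(13, 5)), 41758), Pow(Add(-47223, -36858), -1)) = Mul(Add(Mul(4, Pow(Add(2, 5), -1), Add(5, 5)), 41758), Pow(Add(-47223, -36858), -1)) = Mul(Add(Mul(4, Pow(7, -1), 10), 41758), Pow(-84081, -1)) = Mul(Add(Mul(4, Rational(1, 7), 10), 41758), Rational(-1, 84081)) = Mul(Add(Rational(40, 7), 41758), Rational(-1, 84081)) = Mul(Rational(292346, 7), Rational(-1, 84081)) = Rational(-292346, 588567)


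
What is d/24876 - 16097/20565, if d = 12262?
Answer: -915191/3157870 ≈ -0.28981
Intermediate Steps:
d/24876 - 16097/20565 = 12262/24876 - 16097/20565 = 12262*(1/24876) - 16097*1/20565 = 6131/12438 - 16097/20565 = -915191/3157870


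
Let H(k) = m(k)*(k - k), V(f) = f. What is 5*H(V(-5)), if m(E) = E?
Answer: 0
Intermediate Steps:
H(k) = 0 (H(k) = k*(k - k) = k*0 = 0)
5*H(V(-5)) = 5*0 = 0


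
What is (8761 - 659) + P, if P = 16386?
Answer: 24488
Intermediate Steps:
(8761 - 659) + P = (8761 - 659) + 16386 = 8102 + 16386 = 24488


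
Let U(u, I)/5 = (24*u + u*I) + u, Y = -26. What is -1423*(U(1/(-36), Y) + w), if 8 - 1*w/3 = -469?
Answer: -73314383/36 ≈ -2.0365e+6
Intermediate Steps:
U(u, I) = 125*u + 5*I*u (U(u, I) = 5*((24*u + u*I) + u) = 5*((24*u + I*u) + u) = 5*(25*u + I*u) = 125*u + 5*I*u)
w = 1431 (w = 24 - 3*(-469) = 24 + 1407 = 1431)
-1423*(U(1/(-36), Y) + w) = -1423*(5*(25 - 26)/(-36) + 1431) = -1423*(5*(-1/36)*(-1) + 1431) = -1423*(5/36 + 1431) = -1423*51521/36 = -73314383/36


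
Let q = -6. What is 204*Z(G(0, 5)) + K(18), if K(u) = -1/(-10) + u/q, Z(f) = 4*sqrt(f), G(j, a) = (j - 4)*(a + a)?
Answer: -29/10 + 1632*I*sqrt(10) ≈ -2.9 + 5160.8*I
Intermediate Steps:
G(j, a) = 2*a*(-4 + j) (G(j, a) = (-4 + j)*(2*a) = 2*a*(-4 + j))
K(u) = 1/10 - u/6 (K(u) = -1/(-10) + u/(-6) = -1*(-1/10) + u*(-1/6) = 1/10 - u/6)
204*Z(G(0, 5)) + K(18) = 204*(4*sqrt(2*5*(-4 + 0))) + (1/10 - 1/6*18) = 204*(4*sqrt(2*5*(-4))) + (1/10 - 3) = 204*(4*sqrt(-40)) - 29/10 = 204*(4*(2*I*sqrt(10))) - 29/10 = 204*(8*I*sqrt(10)) - 29/10 = 1632*I*sqrt(10) - 29/10 = -29/10 + 1632*I*sqrt(10)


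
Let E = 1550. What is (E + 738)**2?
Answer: 5234944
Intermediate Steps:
(E + 738)**2 = (1550 + 738)**2 = 2288**2 = 5234944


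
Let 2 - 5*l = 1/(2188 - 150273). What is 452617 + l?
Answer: 335129238396/740425 ≈ 4.5262e+5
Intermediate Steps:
l = 296171/740425 (l = ⅖ - 1/(5*(2188 - 150273)) = ⅖ - ⅕/(-148085) = ⅖ - ⅕*(-1/148085) = ⅖ + 1/740425 = 296171/740425 ≈ 0.40000)
452617 + l = 452617 + 296171/740425 = 335129238396/740425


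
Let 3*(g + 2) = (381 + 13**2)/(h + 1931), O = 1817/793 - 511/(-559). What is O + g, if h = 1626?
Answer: 457375234/363870429 ≈ 1.2570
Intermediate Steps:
O = 109302/34099 (O = 1817*(1/793) - 511*(-1/559) = 1817/793 + 511/559 = 109302/34099 ≈ 3.2054)
g = -20792/10671 (g = -2 + ((381 + 13**2)/(1626 + 1931))/3 = -2 + ((381 + 169)/3557)/3 = -2 + (550*(1/3557))/3 = -2 + (1/3)*(550/3557) = -2 + 550/10671 = -20792/10671 ≈ -1.9485)
O + g = 109302/34099 - 20792/10671 = 457375234/363870429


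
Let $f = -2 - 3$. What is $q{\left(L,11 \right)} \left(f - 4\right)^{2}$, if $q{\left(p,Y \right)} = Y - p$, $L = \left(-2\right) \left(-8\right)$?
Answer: $-405$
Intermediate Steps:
$L = 16$
$f = -5$
$q{\left(L,11 \right)} \left(f - 4\right)^{2} = \left(11 - 16\right) \left(-5 - 4\right)^{2} = \left(11 - 16\right) \left(-9\right)^{2} = \left(-5\right) 81 = -405$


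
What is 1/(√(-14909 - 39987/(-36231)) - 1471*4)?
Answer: -17765267/104575841694 - I*√543593813282/209151683388 ≈ -0.00016988 - 3.5251e-6*I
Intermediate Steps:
1/(√(-14909 - 39987/(-36231)) - 1471*4) = 1/(√(-14909 - 39987*(-1/36231)) - 5884) = 1/(√(-14909 + 13329/12077) - 5884) = 1/(√(-180042664/12077) - 5884) = 1/(2*I*√543593813282/12077 - 5884) = 1/(-5884 + 2*I*√543593813282/12077)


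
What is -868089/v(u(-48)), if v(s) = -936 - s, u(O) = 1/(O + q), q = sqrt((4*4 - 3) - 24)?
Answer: 1880968300488/2028072385 + 868089*I*sqrt(11)/2028072385 ≈ 927.47 + 0.0014196*I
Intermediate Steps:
q = I*sqrt(11) (q = sqrt((16 - 3) - 24) = sqrt(13 - 24) = sqrt(-11) = I*sqrt(11) ≈ 3.3166*I)
u(O) = 1/(O + I*sqrt(11))
-868089/v(u(-48)) = -868089/(-936 - 1/(-48 + I*sqrt(11)))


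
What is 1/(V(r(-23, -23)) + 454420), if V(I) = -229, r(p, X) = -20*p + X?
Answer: 1/454191 ≈ 2.2017e-6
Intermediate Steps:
r(p, X) = X - 20*p
1/(V(r(-23, -23)) + 454420) = 1/(-229 + 454420) = 1/454191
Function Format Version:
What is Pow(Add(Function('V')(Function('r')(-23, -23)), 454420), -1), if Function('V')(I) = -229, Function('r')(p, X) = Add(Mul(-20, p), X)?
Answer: Rational(1, 454191) ≈ 2.2017e-6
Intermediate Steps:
Function('r')(p, X) = Add(X, Mul(-20, p))
Pow(Add(Function('V')(Function('r')(-23, -23)), 454420), -1) = Pow(Add(-229, 454420), -1) = Pow(454191, -1) = Rational(1, 454191)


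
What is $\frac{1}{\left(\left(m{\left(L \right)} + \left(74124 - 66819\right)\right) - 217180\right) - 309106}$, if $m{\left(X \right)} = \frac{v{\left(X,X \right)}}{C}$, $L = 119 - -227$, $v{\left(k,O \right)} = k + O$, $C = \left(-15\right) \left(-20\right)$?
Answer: $- \frac{75}{38923402} \approx -1.9269 \cdot 10^{-6}$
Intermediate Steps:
$C = 300$
$v{\left(k,O \right)} = O + k$
$L = 346$ ($L = 119 + 227 = 346$)
$m{\left(X \right)} = \frac{X}{150}$ ($m{\left(X \right)} = \frac{X + X}{300} = 2 X \frac{1}{300} = \frac{X}{150}$)
$\frac{1}{\left(\left(m{\left(L \right)} + \left(74124 - 66819\right)\right) - 217180\right) - 309106} = \frac{1}{\left(\left(\frac{1}{150} \cdot 346 + \left(74124 - 66819\right)\right) - 217180\right) - 309106} = \frac{1}{\left(\left(\frac{173}{75} + 7305\right) - 217180\right) - 309106} = \frac{1}{\left(\frac{548048}{75} - 217180\right) - 309106} = \frac{1}{- \frac{15740452}{75} - 309106} = \frac{1}{- \frac{38923402}{75}} = - \frac{75}{38923402}$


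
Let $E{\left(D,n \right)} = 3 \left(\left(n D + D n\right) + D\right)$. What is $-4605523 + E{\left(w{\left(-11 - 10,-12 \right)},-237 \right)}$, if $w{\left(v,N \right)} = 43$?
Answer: $-4666540$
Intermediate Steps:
$E{\left(D,n \right)} = 3 D + 6 D n$ ($E{\left(D,n \right)} = 3 \left(\left(D n + D n\right) + D\right) = 3 \left(2 D n + D\right) = 3 \left(D + 2 D n\right) = 3 D + 6 D n$)
$-4605523 + E{\left(w{\left(-11 - 10,-12 \right)},-237 \right)} = -4605523 + 3 \cdot 43 \left(1 + 2 \left(-237\right)\right) = -4605523 + 3 \cdot 43 \left(1 - 474\right) = -4605523 + 3 \cdot 43 \left(-473\right) = -4605523 - 61017 = -4666540$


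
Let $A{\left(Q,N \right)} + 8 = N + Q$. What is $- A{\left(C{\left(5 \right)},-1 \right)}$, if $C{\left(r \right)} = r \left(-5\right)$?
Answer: $34$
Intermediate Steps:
$C{\left(r \right)} = - 5 r$
$A{\left(Q,N \right)} = -8 + N + Q$ ($A{\left(Q,N \right)} = -8 + \left(N + Q\right) = -8 + N + Q$)
$- A{\left(C{\left(5 \right)},-1 \right)} = - (-8 - 1 - 25) = \left(-1\right) \left(-34\right) = 34$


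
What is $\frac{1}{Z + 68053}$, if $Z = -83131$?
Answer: $- \frac{1}{15078} \approx -6.6322 \cdot 10^{-5}$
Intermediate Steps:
$\frac{1}{Z + 68053} = \frac{1}{-83131 + 68053} = \frac{1}{-15078} = - \frac{1}{15078}$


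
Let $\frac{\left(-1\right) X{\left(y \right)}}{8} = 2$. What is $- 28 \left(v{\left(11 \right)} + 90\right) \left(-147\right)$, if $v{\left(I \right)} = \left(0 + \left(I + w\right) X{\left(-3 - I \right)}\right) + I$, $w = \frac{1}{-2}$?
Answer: $-275772$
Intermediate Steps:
$w = - \frac{1}{2} \approx -0.5$
$X{\left(y \right)} = -16$ ($X{\left(y \right)} = \left(-8\right) 2 = -16$)
$v{\left(I \right)} = 8 - 15 I$ ($v{\left(I \right)} = \left(0 + \left(I - \frac{1}{2}\right) \left(-16\right)\right) + I = \left(0 + \left(- \frac{1}{2} + I\right) \left(-16\right)\right) + I = \left(0 - \left(-8 + 16 I\right)\right) + I = \left(8 - 16 I\right) + I = 8 - 15 I$)
$- 28 \left(v{\left(11 \right)} + 90\right) \left(-147\right) = - 28 \left(\left(8 - 165\right) + 90\right) \left(-147\right) = - 28 \left(-157 + 90\right) \left(-147\right) = \left(-28\right) \left(-67\right) \left(-147\right) = 1876 \left(-147\right) = -275772$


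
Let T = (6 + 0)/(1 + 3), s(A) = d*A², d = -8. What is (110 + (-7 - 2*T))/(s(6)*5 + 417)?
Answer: -100/1023 ≈ -0.097752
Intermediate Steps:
s(A) = -8*A²
T = 3/2 (T = 6/4 = 6*(¼) = 3/2 ≈ 1.5000)
(110 + (-7 - 2*T))/(s(6)*5 + 417) = (110 + (-7 - 2*3/2))/(-8*6²*5 + 417) = (110 + (-7 - 3))/(-8*36*5 + 417) = (110 - 10)/(-288*5 + 417) = 100/(-1440 + 417) = 100/(-1023) = 100*(-1/1023) = -100/1023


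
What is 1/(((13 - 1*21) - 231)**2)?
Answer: 1/57121 ≈ 1.7507e-5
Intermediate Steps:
1/(((13 - 1*21) - 231)**2) = 1/(((13 - 21) - 231)**2) = 1/((-8 - 231)**2) = 1/((-239)**2) = 1/57121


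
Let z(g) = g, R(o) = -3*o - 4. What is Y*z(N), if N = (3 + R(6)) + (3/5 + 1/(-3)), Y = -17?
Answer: 4777/15 ≈ 318.47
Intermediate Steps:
R(o) = -4 - 3*o
N = -281/15 (N = (3 + (-4 - 3*6)) + (3/5 + 1/(-3)) = (3 + (-4 - 18)) + (3*(1/5) + 1*(-1/3)) = (3 - 22) + (3/5 - 1/3) = -19 + 4/15 = -281/15 ≈ -18.733)
Y*z(N) = -17*(-281/15) = 4777/15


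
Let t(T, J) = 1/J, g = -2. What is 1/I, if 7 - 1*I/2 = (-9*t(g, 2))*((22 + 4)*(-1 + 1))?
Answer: 1/14 ≈ 0.071429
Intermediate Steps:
I = 14 (I = 14 - 2*(-9/2)*(22 + 4)*(-1 + 1) = 14 - 2*(-9*½)*26*0 = 14 - (-9)*0 = 14 - 2*0 = 14 + 0 = 14)
1/I = 1/14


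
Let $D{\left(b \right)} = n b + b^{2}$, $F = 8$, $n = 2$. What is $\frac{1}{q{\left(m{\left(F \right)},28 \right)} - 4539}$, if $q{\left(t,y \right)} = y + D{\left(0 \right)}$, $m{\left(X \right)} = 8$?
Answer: $- \frac{1}{4511} \approx -0.00022168$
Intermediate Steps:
$D{\left(b \right)} = b^{2} + 2 b$ ($D{\left(b \right)} = 2 b + b^{2} = b^{2} + 2 b$)
$q{\left(t,y \right)} = y$ ($q{\left(t,y \right)} = y + 0 \left(2 + 0\right) = y + 0 \cdot 2 = y + 0 = y$)
$\frac{1}{q{\left(m{\left(F \right)},28 \right)} - 4539} = \frac{1}{28 - 4539} = \frac{1}{-4511} = - \frac{1}{4511}$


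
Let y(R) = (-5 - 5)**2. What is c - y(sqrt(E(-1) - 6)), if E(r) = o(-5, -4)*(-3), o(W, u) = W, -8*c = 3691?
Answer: -4491/8 ≈ -561.38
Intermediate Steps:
c = -3691/8 (c = -1/8*3691 = -3691/8 ≈ -461.38)
E(r) = 15 (E(r) = -5*(-3) = 15)
y(R) = 100 (y(R) = (-10)**2 = 100)
c - y(sqrt(E(-1) - 6)) = -3691/8 - 1*100 = -3691/8 - 100 = -4491/8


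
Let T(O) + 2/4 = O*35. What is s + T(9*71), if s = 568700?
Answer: 1182129/2 ≈ 5.9106e+5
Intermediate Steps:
T(O) = -1/2 + 35*O (T(O) = -1/2 + O*35 = -1/2 + 35*O)
s + T(9*71) = 568700 + (-1/2 + 35*(9*71)) = 568700 + (-1/2 + 35*639) = 568700 + (-1/2 + 22365) = 568700 + 44729/2 = 1182129/2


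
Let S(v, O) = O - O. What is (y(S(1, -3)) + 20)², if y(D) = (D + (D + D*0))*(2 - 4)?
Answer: 400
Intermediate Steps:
S(v, O) = 0
y(D) = -4*D (y(D) = (D + (D + 0))*(-2) = (D + D)*(-2) = (2*D)*(-2) = -4*D)
(y(S(1, -3)) + 20)² = (-4*0 + 20)² = (0 + 20)² = 20² = 400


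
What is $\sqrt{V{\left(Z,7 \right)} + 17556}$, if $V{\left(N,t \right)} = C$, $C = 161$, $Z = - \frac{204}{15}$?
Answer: $\sqrt{17717} \approx 133.11$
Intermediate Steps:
$Z = - \frac{68}{5}$ ($Z = \left(-204\right) \frac{1}{15} = - \frac{68}{5} \approx -13.6$)
$V{\left(N,t \right)} = 161$
$\sqrt{V{\left(Z,7 \right)} + 17556} = \sqrt{161 + 17556} = \sqrt{17717}$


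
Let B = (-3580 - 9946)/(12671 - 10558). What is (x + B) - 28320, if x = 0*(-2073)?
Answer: -59853686/2113 ≈ -28326.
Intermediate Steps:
x = 0
B = -13526/2113 ≈ -6.4013
(x + B) - 28320 = (0 - 13526/2113) - 28320 = -13526/2113 - 28320 = -59853686/2113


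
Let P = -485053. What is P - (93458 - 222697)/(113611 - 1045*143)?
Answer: -17376667911/35824 ≈ -4.8506e+5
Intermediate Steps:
P - (93458 - 222697)/(113611 - 1045*143) = -485053 - (93458 - 222697)/(113611 - 1045*143) = -485053 - (-129239)/(113611 - 149435) = -485053 - (-129239)/(-35824) = -485053 - (-129239)*(-1)/35824 = -485053 - 1*129239/35824 = -485053 - 129239/35824 = -17376667911/35824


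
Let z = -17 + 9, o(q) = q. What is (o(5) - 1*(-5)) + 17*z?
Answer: -126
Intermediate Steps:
z = -8
(o(5) - 1*(-5)) + 17*z = (5 - 1*(-5)) + 17*(-8) = (5 + 5) - 136 = 10 - 136 = -126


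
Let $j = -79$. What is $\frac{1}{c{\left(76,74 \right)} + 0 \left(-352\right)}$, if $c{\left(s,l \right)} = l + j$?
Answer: $- \frac{1}{5} \approx -0.2$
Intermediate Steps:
$c{\left(s,l \right)} = -79 + l$ ($c{\left(s,l \right)} = l - 79 = -79 + l$)
$\frac{1}{c{\left(76,74 \right)} + 0 \left(-352\right)} = \frac{1}{\left(-79 + 74\right) + 0 \left(-352\right)} = \frac{1}{-5 + 0} = \frac{1}{-5} = - \frac{1}{5}$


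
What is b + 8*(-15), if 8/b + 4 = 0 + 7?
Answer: -352/3 ≈ -117.33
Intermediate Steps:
b = 8/3 (b = 8/(-4 + (0 + 7)) = 8/(-4 + 7) = 8/3 ≈ 2.6667)
b + 8*(-15) = 8/3 + 8*(-15) = 8/3 - 120 = -352/3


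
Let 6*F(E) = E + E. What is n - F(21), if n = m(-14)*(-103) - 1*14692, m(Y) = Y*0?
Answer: -14699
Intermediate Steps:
F(E) = E/3 (F(E) = (E + E)/6 = (2*E)/6 = E/3)
m(Y) = 0
n = -14692 (n = 0*(-103) - 1*14692 = 0 - 14692 = -14692)
n - F(21) = -14692 - 21/3 = -14692 - 1*7 = -14692 - 7 = -14699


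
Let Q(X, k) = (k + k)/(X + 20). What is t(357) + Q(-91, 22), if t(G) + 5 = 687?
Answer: 48378/71 ≈ 681.38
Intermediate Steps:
Q(X, k) = 2*k/(20 + X) (Q(X, k) = (2*k)/(20 + X) = 2*k/(20 + X))
t(G) = 682 (t(G) = -5 + 687 = 682)
t(357) + Q(-91, 22) = 682 + 2*22/(20 - 91) = 682 + 2*22/(-71) = 682 + 2*22*(-1/71) = 682 - 44/71 = 48378/71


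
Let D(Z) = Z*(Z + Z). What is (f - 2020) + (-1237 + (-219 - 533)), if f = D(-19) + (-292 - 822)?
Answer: -4401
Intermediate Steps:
D(Z) = 2*Z² (D(Z) = Z*(2*Z) = 2*Z²)
f = -392 (f = 2*(-19)² + (-292 - 822) = 2*361 - 1114 = 722 - 1114 = -392)
(f - 2020) + (-1237 + (-219 - 533)) = (-392 - 2020) + (-1237 + (-219 - 533)) = -2412 + (-1237 - 752) = -2412 - 1989 = -4401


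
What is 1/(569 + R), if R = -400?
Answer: 1/169 ≈ 0.0059172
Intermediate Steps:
1/(569 + R) = 1/(569 - 400) = 1/169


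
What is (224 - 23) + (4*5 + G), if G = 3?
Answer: 224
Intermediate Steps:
(224 - 23) + (4*5 + G) = (224 - 23) + (4*5 + 3) = 201 + (20 + 3) = 201 + 23 = 224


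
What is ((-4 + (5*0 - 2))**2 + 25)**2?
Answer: 3721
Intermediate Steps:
((-4 + (5*0 - 2))**2 + 25)**2 = ((-4 + (0 - 2))**2 + 25)**2 = ((-4 - 2)**2 + 25)**2 = ((-6)**2 + 25)**2 = (36 + 25)**2 = 61**2 = 3721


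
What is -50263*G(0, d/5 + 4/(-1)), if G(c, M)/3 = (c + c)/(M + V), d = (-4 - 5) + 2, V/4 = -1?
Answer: 0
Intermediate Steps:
V = -4 (V = 4*(-1) = -4)
d = -7 (d = -9 + 2 = -7)
G(c, M) = 6*c/(-4 + M) (G(c, M) = 3*((c + c)/(M - 4)) = 3*((2*c)/(-4 + M)) = 3*(2*c/(-4 + M)) = 6*c/(-4 + M))
-50263*G(0, d/5 + 4/(-1)) = -301578*0/(-4 + (-7/5 + 4/(-1))) = -301578*0/(-4 + (-7*1/5 + 4*(-1))) = -301578*0/(-4 + (-7/5 - 4)) = -301578*0/(-4 - 27/5) = -301578*0/(-47/5) = -301578*0*(-5)/47 = -50263*0 = 0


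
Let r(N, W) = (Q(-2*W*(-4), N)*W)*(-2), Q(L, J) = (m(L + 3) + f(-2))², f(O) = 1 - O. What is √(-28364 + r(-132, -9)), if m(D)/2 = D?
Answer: √299686 ≈ 547.44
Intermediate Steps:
m(D) = 2*D
Q(L, J) = (9 + 2*L)² (Q(L, J) = (2*(L + 3) + (1 - 1*(-2)))² = (2*(3 + L) + (1 + 2))² = ((6 + 2*L) + 3)² = (9 + 2*L)²)
r(N, W) = -2*W*(9 + 16*W)² (r(N, W) = ((9 + 2*(-2*W*(-4)))²*W)*(-2) = ((9 + 2*(8*W))²*W)*(-2) = ((9 + 16*W)²*W)*(-2) = (W*(9 + 16*W)²)*(-2) = -2*W*(9 + 16*W)²)
√(-28364 + r(-132, -9)) = √(-28364 - 2*(-9)*(9 + 16*(-9))²) = √(-28364 - 2*(-9)*(9 - 144)²) = √(-28364 - 2*(-9)*(-135)²) = √(-28364 - 2*(-9)*18225) = √(-28364 + 328050) = √299686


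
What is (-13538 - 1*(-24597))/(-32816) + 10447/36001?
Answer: -7900901/168772688 ≈ -0.046814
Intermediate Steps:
(-13538 - 1*(-24597))/(-32816) + 10447/36001 = (-13538 + 24597)*(-1/32816) + 10447*(1/36001) = 11059*(-1/32816) + 10447/36001 = -11059/32816 + 10447/36001 = -7900901/168772688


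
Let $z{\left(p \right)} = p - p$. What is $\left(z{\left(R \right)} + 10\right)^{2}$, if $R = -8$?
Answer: $100$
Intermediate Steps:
$z{\left(p \right)} = 0$
$\left(z{\left(R \right)} + 10\right)^{2} = \left(0 + 10\right)^{2} = 10^{2} = 100$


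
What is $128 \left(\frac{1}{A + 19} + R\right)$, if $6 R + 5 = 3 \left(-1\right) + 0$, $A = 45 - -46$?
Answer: $- \frac{27968}{165} \approx -169.5$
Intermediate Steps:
$A = 91$ ($A = 45 + 46 = 91$)
$R = - \frac{4}{3}$ ($R = - \frac{5}{6} + \frac{3 \left(-1\right) + 0}{6} = - \frac{5}{6} + \frac{-3 + 0}{6} = - \frac{5}{6} + \frac{1}{6} \left(-3\right) = - \frac{5}{6} - \frac{1}{2} = - \frac{4}{3} \approx -1.3333$)
$128 \left(\frac{1}{A + 19} + R\right) = 128 \left(\frac{1}{91 + 19} - \frac{4}{3}\right) = 128 \left(\frac{1}{110} - \frac{4}{3}\right) = 128 \left(- \frac{437}{330}\right) = - \frac{27968}{165}$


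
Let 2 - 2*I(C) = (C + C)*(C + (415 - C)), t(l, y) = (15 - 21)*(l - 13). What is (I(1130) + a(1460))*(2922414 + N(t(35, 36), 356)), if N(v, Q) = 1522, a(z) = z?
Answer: -1366907916704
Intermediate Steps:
t(l, y) = 78 - 6*l (t(l, y) = -6*(-13 + l) = 78 - 6*l)
I(C) = 1 - 415*C (I(C) = 1 - (C + C)*(C + (415 - C))/2 = 1 - 2*C*415/2 = 1 - 415*C)
(I(1130) + a(1460))*(2922414 + N(t(35, 36), 356)) = ((1 - 415*1130) + 1460)*(2922414 + 1522) = ((1 - 468950) + 1460)*2923936 = (-468949 + 1460)*2923936 = -467489*2923936 = -1366907916704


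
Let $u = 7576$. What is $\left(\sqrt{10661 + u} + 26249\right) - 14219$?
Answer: $12030 + \sqrt{18237} \approx 12165.0$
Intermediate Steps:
$\left(\sqrt{10661 + u} + 26249\right) - 14219 = \left(\sqrt{10661 + 7576} + 26249\right) - 14219 = \left(\sqrt{18237} + 26249\right) - 14219 = \left(26249 + \sqrt{18237}\right) - 14219 = 12030 + \sqrt{18237}$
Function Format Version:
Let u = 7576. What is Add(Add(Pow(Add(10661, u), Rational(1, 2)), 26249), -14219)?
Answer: Add(12030, Pow(18237, Rational(1, 2))) ≈ 12165.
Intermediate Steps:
Add(Add(Pow(Add(10661, u), Rational(1, 2)), 26249), -14219) = Add(Add(Pow(Add(10661, 7576), Rational(1, 2)), 26249), -14219) = Add(Add(Pow(18237, Rational(1, 2)), 26249), -14219) = Add(Add(26249, Pow(18237, Rational(1, 2))), -14219) = Add(12030, Pow(18237, Rational(1, 2)))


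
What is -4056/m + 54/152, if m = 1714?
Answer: -130989/65132 ≈ -2.0111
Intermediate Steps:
-4056/m + 54/152 = -4056/1714 + 54/152 = -4056*1/1714 + 54*(1/152) = -2028/857 + 27/76 = -130989/65132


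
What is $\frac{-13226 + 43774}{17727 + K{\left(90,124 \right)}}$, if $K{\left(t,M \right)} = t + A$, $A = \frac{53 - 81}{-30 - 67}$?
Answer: $\frac{2963156}{1728277} \approx 1.7145$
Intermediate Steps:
$A = \frac{28}{97}$ ($A = - \frac{28}{-97} = \left(-28\right) \left(- \frac{1}{97}\right) = \frac{28}{97} \approx 0.28866$)
$K{\left(t,M \right)} = \frac{28}{97} + t$ ($K{\left(t,M \right)} = t + \frac{28}{97} = \frac{28}{97} + t$)
$\frac{-13226 + 43774}{17727 + K{\left(90,124 \right)}} = \frac{-13226 + 43774}{17727 + \left(\frac{28}{97} + 90\right)} = \frac{30548}{17727 + \frac{8758}{97}} = \frac{30548}{\frac{1728277}{97}} = 30548 \cdot \frac{97}{1728277} = \frac{2963156}{1728277}$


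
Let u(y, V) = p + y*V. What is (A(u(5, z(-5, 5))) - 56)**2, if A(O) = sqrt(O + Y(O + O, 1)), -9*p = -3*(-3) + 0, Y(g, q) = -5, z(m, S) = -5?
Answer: (56 - I*sqrt(31))**2 ≈ 3105.0 - 623.59*I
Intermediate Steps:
p = -1 (p = -(-3*(-3) + 0)/9 = -(9 + 0)/9 = -1/9*9 = -1)
u(y, V) = -1 + V*y (u(y, V) = -1 + y*V = -1 + V*y)
A(O) = sqrt(-5 + O) (A(O) = sqrt(O - 5) = sqrt(-5 + O))
(A(u(5, z(-5, 5))) - 56)**2 = (sqrt(-5 + (-1 - 5*5)) - 56)**2 = (sqrt(-5 + (-1 - 25)) - 56)**2 = (sqrt(-5 - 26) - 56)**2 = (sqrt(-31) - 56)**2 = (I*sqrt(31) - 56)**2 = (-56 + I*sqrt(31))**2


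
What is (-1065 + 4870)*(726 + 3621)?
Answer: 16540335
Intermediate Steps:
(-1065 + 4870)*(726 + 3621) = 3805*4347 = 16540335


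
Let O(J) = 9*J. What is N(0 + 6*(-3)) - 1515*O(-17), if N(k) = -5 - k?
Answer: 231808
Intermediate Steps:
N(0 + 6*(-3)) - 1515*O(-17) = (-5 - (0 + 6*(-3))) - 13635*(-17) = (-5 - (0 - 18)) - 1515*(-153) = (-5 - 1*(-18)) + 231795 = (-5 + 18) + 231795 = 13 + 231795 = 231808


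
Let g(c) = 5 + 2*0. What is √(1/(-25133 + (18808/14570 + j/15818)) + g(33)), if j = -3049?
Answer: √41935276790590185792341655/2896052848783 ≈ 2.2361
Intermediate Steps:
g(c) = 5 (g(c) = 5 + 0 = 5)
√(1/(-25133 + (18808/14570 + j/15818)) + g(33)) = √(1/(-25133 + (18808/14570 - 3049/15818)) + 5) = √(1/(-25133 + (18808*(1/14570) - 3049*1/15818)) + 5) = √(1/(-25133 + (9404/7285 - 3049/15818)) + 5) = √(1/(-25133 + 126540507/115234130) + 5) = √(1/(-2896052848783/115234130) + 5) = √(-115234130/2896052848783 + 5) = √(14480149009785/2896052848783) = √41935276790590185792341655/2896052848783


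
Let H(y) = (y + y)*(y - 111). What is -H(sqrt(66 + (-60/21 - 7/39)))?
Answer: -34378/273 + 74*sqrt(4692597)/91 ≈ 1635.6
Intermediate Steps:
H(y) = 2*y*(-111 + y) (H(y) = (2*y)*(-111 + y) = 2*y*(-111 + y))
-H(sqrt(66 + (-60/21 - 7/39))) = -2*sqrt(66 + (-60/21 - 7/39))*(-111 + sqrt(66 + (-60/21 - 7/39))) = -2*sqrt(66 + (-60*1/21 - 7*1/39))*(-111 + sqrt(66 + (-60*1/21 - 7*1/39))) = -2*sqrt(66 + (-20/7 - 7/39))*(-111 + sqrt(66 + (-20/7 - 7/39))) = -2*sqrt(66 - 829/273)*(-111 + sqrt(66 - 829/273)) = -2*sqrt(17189/273)*(-111 + sqrt(17189/273)) = -2*sqrt(4692597)/273*(-111 + sqrt(4692597)/273) = -2*sqrt(4692597)*(-111 + sqrt(4692597)/273)/273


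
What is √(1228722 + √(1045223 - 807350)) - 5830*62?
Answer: -361460 + √(1228722 + √237873) ≈ -3.6035e+5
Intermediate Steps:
√(1228722 + √(1045223 - 807350)) - 5830*62 = √(1228722 + √237873) - 361460 = -361460 + √(1228722 + √237873)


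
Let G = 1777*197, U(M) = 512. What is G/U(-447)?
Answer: 350069/512 ≈ 683.73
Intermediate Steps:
G = 350069
G/U(-447) = 350069/512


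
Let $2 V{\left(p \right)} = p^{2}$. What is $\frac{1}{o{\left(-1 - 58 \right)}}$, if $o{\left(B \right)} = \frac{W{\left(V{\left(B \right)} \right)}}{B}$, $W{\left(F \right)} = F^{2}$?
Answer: $- \frac{4}{205379} \approx -1.9476 \cdot 10^{-5}$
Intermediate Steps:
$V{\left(p \right)} = \frac{p^{2}}{2}$
$o{\left(B \right)} = \frac{B^{3}}{4}$ ($o{\left(B \right)} = \frac{\left(\frac{B^{2}}{2}\right)^{2}}{B} = \frac{\frac{1}{4} B^{4}}{B} = \frac{B^{3}}{4}$)
$\frac{1}{o{\left(-1 - 58 \right)}} = \frac{1}{\frac{1}{4} \left(-1 - 58\right)^{3}} = \frac{1}{\frac{1}{4} \left(-59\right)^{3}} = \frac{1}{\frac{1}{4} \left(-205379\right)} = \frac{1}{- \frac{205379}{4}} = - \frac{4}{205379}$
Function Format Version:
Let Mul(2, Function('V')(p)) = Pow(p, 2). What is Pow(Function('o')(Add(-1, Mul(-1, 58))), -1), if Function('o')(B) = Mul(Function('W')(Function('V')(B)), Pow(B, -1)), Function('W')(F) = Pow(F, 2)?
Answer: Rational(-4, 205379) ≈ -1.9476e-5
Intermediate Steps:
Function('V')(p) = Mul(Rational(1, 2), Pow(p, 2))
Function('o')(B) = Mul(Rational(1, 4), Pow(B, 3)) (Function('o')(B) = Mul(Pow(Mul(Rational(1, 2), Pow(B, 2)), 2), Pow(B, -1)) = Mul(Mul(Rational(1, 4), Pow(B, 4)), Pow(B, -1)) = Mul(Rational(1, 4), Pow(B, 3)))
Pow(Function('o')(Add(-1, Mul(-1, 58))), -1) = Pow(Mul(Rational(1, 4), Pow(Add(-1, Mul(-1, 58)), 3)), -1) = Pow(Mul(Rational(1, 4), Pow(Add(-1, -58), 3)), -1) = Pow(Mul(Rational(1, 4), Pow(-59, 3)), -1) = Pow(Mul(Rational(1, 4), -205379), -1) = Pow(Rational(-205379, 4), -1) = Rational(-4, 205379)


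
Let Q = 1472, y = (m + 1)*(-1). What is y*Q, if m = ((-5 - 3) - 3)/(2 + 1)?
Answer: 11776/3 ≈ 3925.3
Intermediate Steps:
m = -11/3 (m = (-8 - 3)/3 = -11*⅓ = -11/3 ≈ -3.6667)
y = 8/3 (y = (-11/3 + 1)*(-1) = -8/3*(-1) = 8/3 ≈ 2.6667)
y*Q = (8/3)*1472 = 11776/3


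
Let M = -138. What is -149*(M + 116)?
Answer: 3278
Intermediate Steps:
-149*(M + 116) = -149*(-138 + 116) = -149*(-22) = 3278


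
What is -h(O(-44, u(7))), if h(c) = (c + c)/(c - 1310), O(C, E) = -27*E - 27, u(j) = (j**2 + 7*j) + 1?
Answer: -540/401 ≈ -1.3466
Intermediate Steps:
u(j) = 1 + j**2 + 7*j
O(C, E) = -27 - 27*E
h(c) = 2*c/(-1310 + c) (h(c) = (2*c)/(-1310 + c) = 2*c/(-1310 + c))
-h(O(-44, u(7))) = -2*(-27 - 27*(1 + 7**2 + 7*7))/(-1310 + (-27 - 27*(1 + 7**2 + 7*7))) = -2*(-27 - 27*(1 + 49 + 49))/(-1310 + (-27 - 27*(1 + 49 + 49))) = -2*(-27 - 27*99)/(-1310 + (-27 - 27*99)) = -2*(-27 - 2673)/(-1310 + (-27 - 2673)) = -2*(-2700)/(-1310 - 2700) = -2*(-2700)/(-4010) = -2*(-2700)*(-1)/4010 = -1*540/401 = -540/401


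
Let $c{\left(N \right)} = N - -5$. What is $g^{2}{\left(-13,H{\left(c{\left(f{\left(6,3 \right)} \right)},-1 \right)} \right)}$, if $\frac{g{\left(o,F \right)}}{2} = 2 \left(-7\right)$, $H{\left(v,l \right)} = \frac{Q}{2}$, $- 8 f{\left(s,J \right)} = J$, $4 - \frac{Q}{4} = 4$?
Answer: $784$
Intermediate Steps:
$Q = 0$ ($Q = 16 - 16 = 0$)
$f{\left(s,J \right)} = - \frac{J}{8}$
$c{\left(N \right)} = 5 + N$ ($c{\left(N \right)} = N + 5 = 5 + N$)
$H{\left(v,l \right)} = 0$ ($H{\left(v,l \right)} = \frac{0}{2} = 0 \cdot \frac{1}{2} = 0$)
$g{\left(o,F \right)} = -28$ ($g{\left(o,F \right)} = 2 \cdot 2 \left(-7\right) = 2 \left(-14\right) = -28$)
$g^{2}{\left(-13,H{\left(c{\left(f{\left(6,3 \right)} \right)},-1 \right)} \right)} = \left(-28\right)^{2} = 784$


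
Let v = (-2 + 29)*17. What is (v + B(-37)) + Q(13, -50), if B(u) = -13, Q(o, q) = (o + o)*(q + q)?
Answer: -2154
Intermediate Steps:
Q(o, q) = 4*o*q (Q(o, q) = (2*o)*(2*q) = 4*o*q)
v = 459 (v = 27*17 = 459)
(v + B(-37)) + Q(13, -50) = (459 - 13) + 4*13*(-50) = 446 - 2600 = -2154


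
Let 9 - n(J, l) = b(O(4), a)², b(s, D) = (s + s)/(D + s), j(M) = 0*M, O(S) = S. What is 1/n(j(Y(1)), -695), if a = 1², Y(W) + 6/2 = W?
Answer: 25/161 ≈ 0.15528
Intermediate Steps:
Y(W) = -3 + W
j(M) = 0
a = 1
b(s, D) = 2*s/(D + s) (b(s, D) = (2*s)/(D + s) = 2*s/(D + s))
n(J, l) = 161/25 (n(J, l) = 9 - (2*4/(1 + 4))² = 9 - (2*4/5)² = 9 - (2*4*(⅕))² = 9 - (8/5)² = 9 - 1*64/25 = 9 - 64/25 = 161/25)
1/n(j(Y(1)), -695) = 1/(161/25) = 25/161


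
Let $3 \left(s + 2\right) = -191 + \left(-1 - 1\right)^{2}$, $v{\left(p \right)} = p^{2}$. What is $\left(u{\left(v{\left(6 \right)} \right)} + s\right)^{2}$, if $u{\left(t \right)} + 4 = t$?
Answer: $\frac{9409}{9} \approx 1045.4$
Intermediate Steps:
$u{\left(t \right)} = -4 + t$
$s = - \frac{193}{3}$ ($s = -2 + \frac{-191 + \left(-1 - 1\right)^{2}}{3} = -2 + \frac{-191 + \left(-2\right)^{2}}{3} = -2 + \frac{-191 + 4}{3} = -2 + \frac{1}{3} \left(-187\right) = -2 - \frac{187}{3} = - \frac{193}{3} \approx -64.333$)
$\left(u{\left(v{\left(6 \right)} \right)} + s\right)^{2} = \left(\left(-4 + 6^{2}\right) - \frac{193}{3}\right)^{2} = \left(\left(-4 + 36\right) - \frac{193}{3}\right)^{2} = \left(32 - \frac{193}{3}\right)^{2} = \left(- \frac{97}{3}\right)^{2} = \frac{9409}{9}$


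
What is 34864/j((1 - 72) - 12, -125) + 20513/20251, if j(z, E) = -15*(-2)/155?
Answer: 10943539931/60753 ≈ 1.8013e+5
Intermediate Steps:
j(z, E) = 6/31 (j(z, E) = 30*(1/155) = 6/31)
34864/j((1 - 72) - 12, -125) + 20513/20251 = 34864/(6/31) + 20513/20251 = 34864*(31/6) + 20513*(1/20251) = 540392/3 + 20513/20251 = 10943539931/60753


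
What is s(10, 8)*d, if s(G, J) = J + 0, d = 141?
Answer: 1128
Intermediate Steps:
s(G, J) = J
s(10, 8)*d = 8*141 = 1128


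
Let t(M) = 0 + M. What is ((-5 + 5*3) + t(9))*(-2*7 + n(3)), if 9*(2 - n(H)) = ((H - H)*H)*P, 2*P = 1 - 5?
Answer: -228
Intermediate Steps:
t(M) = M
P = -2 (P = (1 - 5)/2 = (½)*(-4) = -2)
n(H) = 2 (n(H) = 2 - (H - H)*H*(-2)/9 = 2 - 0*H*(-2)/9 = 2 - 0*(-2) = 2 - ⅑*0 = 2 + 0 = 2)
((-5 + 5*3) + t(9))*(-2*7 + n(3)) = ((-5 + 5*3) + 9)*(-2*7 + 2) = ((-5 + 15) + 9)*(-14 + 2) = (10 + 9)*(-12) = 19*(-12) = -228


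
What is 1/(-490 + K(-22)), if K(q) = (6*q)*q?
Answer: 1/2414 ≈ 0.00041425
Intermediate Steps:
K(q) = 6*q**2
1/(-490 + K(-22)) = 1/(-490 + 6*(-22)**2) = 1/(-490 + 6*484) = 1/(-490 + 2904) = 1/2414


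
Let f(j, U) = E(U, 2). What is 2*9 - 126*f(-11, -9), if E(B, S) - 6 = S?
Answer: -990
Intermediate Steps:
E(B, S) = 6 + S
f(j, U) = 8 (f(j, U) = 6 + 2 = 8)
2*9 - 126*f(-11, -9) = 2*9 - 126*8 = 18 - 1008 = -990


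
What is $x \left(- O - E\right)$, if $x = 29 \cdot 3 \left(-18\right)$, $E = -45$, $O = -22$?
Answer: $-104922$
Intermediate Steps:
$x = -1566$ ($x = 87 \left(-18\right) = -1566$)
$x \left(- O - E\right) = - 1566 \left(\left(-1\right) \left(-22\right) - -45\right) = - 1566 \left(22 + 45\right) = \left(-1566\right) 67 = -104922$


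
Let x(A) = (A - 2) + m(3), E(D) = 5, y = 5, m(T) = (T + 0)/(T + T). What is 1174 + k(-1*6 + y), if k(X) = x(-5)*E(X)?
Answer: 2283/2 ≈ 1141.5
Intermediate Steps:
m(T) = ½ (m(T) = T/((2*T)) = T*(1/(2*T)) = ½)
x(A) = -3/2 + A (x(A) = (A - 2) + ½ = (-2 + A) + ½ = -3/2 + A)
k(X) = -65/2 (k(X) = (-3/2 - 5)*5 = -13/2*5 = -65/2)
1174 + k(-1*6 + y) = 1174 - 65/2 = 2283/2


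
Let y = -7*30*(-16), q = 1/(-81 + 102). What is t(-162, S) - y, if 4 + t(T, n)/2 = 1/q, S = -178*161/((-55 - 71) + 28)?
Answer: -3326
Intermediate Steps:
q = 1/21 ≈ 0.047619
S = 2047/7 (S = -178*161/(-126 + 28) = -178/((-98*1/161)) = -178/(-14/23) = -178*(-23/14) = 2047/7 ≈ 292.43)
t(T, n) = 34 (t(T, n) = -8 + 2/(1/21) = -8 + 2*21 = -8 + 42 = 34)
y = 3360 (y = -210*(-16) = 3360)
t(-162, S) - y = 34 - 1*3360 = 34 - 3360 = -3326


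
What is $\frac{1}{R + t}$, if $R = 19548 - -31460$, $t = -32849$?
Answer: $\frac{1}{18159} \approx 5.5069 \cdot 10^{-5}$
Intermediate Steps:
$R = 51008$ ($R = 19548 + 31460 = 51008$)
$\frac{1}{R + t} = \frac{1}{51008 - 32849} = \frac{1}{18159}$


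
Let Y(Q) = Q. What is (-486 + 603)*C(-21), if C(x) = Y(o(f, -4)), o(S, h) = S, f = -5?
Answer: -585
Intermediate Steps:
C(x) = -5
(-486 + 603)*C(-21) = (-486 + 603)*(-5) = 117*(-5) = -585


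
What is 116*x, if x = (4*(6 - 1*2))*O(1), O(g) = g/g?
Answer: 1856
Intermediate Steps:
O(g) = 1
x = 16 (x = (4*(6 - 1*2))*1 = (4*(6 - 2))*1 = (4*4)*1 = 16*1 = 16)
116*x = 116*16 = 1856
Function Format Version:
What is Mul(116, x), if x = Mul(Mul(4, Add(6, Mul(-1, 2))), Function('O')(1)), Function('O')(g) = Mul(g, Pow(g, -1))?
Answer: 1856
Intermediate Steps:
Function('O')(g) = 1
x = 16 (x = Mul(Mul(4, Add(6, Mul(-1, 2))), 1) = Mul(Mul(4, Add(6, -2)), 1) = Mul(Mul(4, 4), 1) = Mul(16, 1) = 16)
Mul(116, x) = Mul(116, 16) = 1856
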